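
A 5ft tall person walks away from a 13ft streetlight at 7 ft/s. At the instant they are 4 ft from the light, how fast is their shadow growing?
35/8 ft/s

By similar triangles: 13/(x+s) = 5/s
Solving: s = 5x/8
ds/dt = 5/8 · dx/dt = 5/8 · 7 = 35/8 ft/s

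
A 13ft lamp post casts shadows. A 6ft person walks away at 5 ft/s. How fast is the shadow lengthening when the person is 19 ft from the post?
30/7 ft/s

By similar triangles: 13/(x+s) = 6/s
Solving: s = 6x/7
ds/dt = 6/7 · dx/dt = 6/7 · 5 = 30/7 ft/s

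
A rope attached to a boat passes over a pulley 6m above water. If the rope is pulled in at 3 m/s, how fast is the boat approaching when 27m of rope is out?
27√77/77 ≈ 3.077 m/s

rope² = x² + 6²
x = √(27² - 6²) = 3√77
dx/dt = (rope/x) · d(rope)/dt = (27/(3√77)) · (-3) = -27√77/77 m/s
The boat approaches at 27√77/77 ≈ 3.077 m/s.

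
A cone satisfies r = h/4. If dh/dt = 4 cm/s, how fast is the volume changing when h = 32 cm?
256π cm³/s

V = (1/3)π(h/4)²h = πh³/48
dV/dt = πh²/16 · 4
At h = 32: dV/dt = 256π cm³/s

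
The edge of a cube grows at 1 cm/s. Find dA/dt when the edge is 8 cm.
96 cm²/s

A = 6s²
dA/dt = 12s · ds/dt = 12·8·1 = 96 cm²/s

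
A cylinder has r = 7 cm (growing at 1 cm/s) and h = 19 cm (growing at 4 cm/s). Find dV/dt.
462π cm³/s

V = πr²h
dV/dt = 2πrh·dr/dt + πr²·dh/dt
= 2π(7)(19)(1) + π(7)²(4)
= 462π cm³/s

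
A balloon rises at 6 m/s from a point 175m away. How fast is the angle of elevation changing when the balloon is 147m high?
0.020102 rad/s

tan(θ) = y/175
sec²(θ) · dθ/dt = (1/175) · dy/dt
dθ/dt = cos²(θ)/175 · 6 = 175/(175² + 147²) · 6
dθ/dt = 0.020102 rad/s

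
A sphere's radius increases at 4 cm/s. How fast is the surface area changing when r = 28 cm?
896π cm²/s

S = 4πr²
dS/dt = dS/dr · dr/dt = 8πr · 4
At r = 28: dS/dt = 896π cm²/s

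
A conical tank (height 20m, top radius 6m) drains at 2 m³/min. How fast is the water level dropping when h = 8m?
25/(72π) ≈ 0.1105 m/min

r/h = 6/20, so r = (3/10)h
V = (1/3)πr²h = (1/3)π((3/10)h)²h = (3/100)πh³
dV/dh = (9/100)πh²
dh/dt = (dV/dt)/(dV/dh) = -2/((9/100)π·8²) = -25/(72π) m/min
The level is dropping at 25/(72π) ≈ 0.1105 m/min.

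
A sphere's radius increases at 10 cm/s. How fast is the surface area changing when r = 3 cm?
240π cm²/s

S = 4πr²
dS/dt = dS/dr · dr/dt = 8πr · 10
At r = 3: dS/dt = 240π cm²/s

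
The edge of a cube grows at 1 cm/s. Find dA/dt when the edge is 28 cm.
336 cm²/s

A = 6s²
dA/dt = 12s · ds/dt = 12·28·1 = 336 cm²/s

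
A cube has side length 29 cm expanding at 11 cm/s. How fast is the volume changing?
27753 cm³/s

V = s³
dV/dt = 3s² · ds/dt = 3·29²·11 = 27753 cm³/s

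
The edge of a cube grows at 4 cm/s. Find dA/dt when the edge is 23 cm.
1104 cm²/s

A = 6s²
dA/dt = 12s · ds/dt = 12·23·4 = 1104 cm²/s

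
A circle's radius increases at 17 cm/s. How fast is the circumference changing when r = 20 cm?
34π cm/s

C = 2πr
dC/dt = 2π · dr/dt = 2π · 17 = 34π cm/s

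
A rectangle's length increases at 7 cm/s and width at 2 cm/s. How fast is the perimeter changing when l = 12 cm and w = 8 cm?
18 cm/s

P = 2(l + w)
dP/dt = 2(dl/dt + dw/dt) = 2(7 + 2) = 18 cm/s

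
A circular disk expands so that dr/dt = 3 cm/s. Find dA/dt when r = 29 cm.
174π cm²/s

A = πr²
dA/dt = 2πr · dr/dt = 2π(29)(3) = 174π cm²/s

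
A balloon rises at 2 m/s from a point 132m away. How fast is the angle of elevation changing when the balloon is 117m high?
0.008485 rad/s

tan(θ) = y/132
sec²(θ) · dθ/dt = (1/132) · dy/dt
dθ/dt = cos²(θ)/132 · 2 = 132/(132² + 117²) · 2
dθ/dt = 0.008485 rad/s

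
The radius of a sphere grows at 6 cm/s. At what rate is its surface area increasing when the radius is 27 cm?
1296π cm²/s

S = 4πr²
dS/dt = dS/dr · dr/dt = 8πr · 6
At r = 27: dS/dt = 1296π cm²/s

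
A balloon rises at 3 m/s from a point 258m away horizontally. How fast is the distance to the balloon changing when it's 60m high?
30√1949/1949 ≈ 0.6795 m/s

z² = 258² + y²
z = √(258² + 60²) = 6√1949
dz/dt = y/z · dy/dt = 60/(6√1949) · 3 = 30√1949/1949 ≈ 0.6795 m/s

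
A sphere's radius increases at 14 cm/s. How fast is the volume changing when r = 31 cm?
53816π cm³/s

V = (4/3)πr³
dV/dt = dV/dr · dr/dt = 4πr² · 14
At r = 31: dV/dt = 53816π cm³/s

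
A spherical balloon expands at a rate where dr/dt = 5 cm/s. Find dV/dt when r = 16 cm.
5120π cm³/s

V = (4/3)πr³
dV/dt = dV/dr · dr/dt = 4πr² · 5
At r = 16: dV/dt = 5120π cm³/s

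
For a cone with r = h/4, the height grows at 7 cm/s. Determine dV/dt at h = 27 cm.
5103π/16 cm³/s

V = (1/3)π(h/4)²h = πh³/48
dV/dt = πh²/16 · 7
At h = 27: dV/dt = 5103π/16 cm³/s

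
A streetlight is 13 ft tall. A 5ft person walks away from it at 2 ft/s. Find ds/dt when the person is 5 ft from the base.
5/4 ft/s

By similar triangles: 13/(x+s) = 5/s
Solving: s = 5x/8
ds/dt = 5/8 · dx/dt = 5/8 · 2 = 5/4 ft/s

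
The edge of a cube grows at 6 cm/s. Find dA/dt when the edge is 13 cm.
936 cm²/s

A = 6s²
dA/dt = 12s · ds/dt = 12·13·6 = 936 cm²/s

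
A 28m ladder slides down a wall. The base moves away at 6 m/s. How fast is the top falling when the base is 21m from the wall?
18√7/7 ≈ 6.803 m/s

x² + y² = 28²
2x·dx/dt + 2y·dy/dt = 0
dy/dt = -x/y · dx/dt = -21/(7√7) · 6 = -18√7/7 m/s
The top is descending at 18√7/7 ≈ 6.803 m/s.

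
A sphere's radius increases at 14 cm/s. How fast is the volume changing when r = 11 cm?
6776π cm³/s

V = (4/3)πr³
dV/dt = dV/dr · dr/dt = 4πr² · 14
At r = 11: dV/dt = 6776π cm³/s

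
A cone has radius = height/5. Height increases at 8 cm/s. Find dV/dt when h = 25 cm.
200π cm³/s

V = (1/3)π(h/5)²h = πh³/75
dV/dt = πh²/25 · 8
At h = 25: dV/dt = 200π cm³/s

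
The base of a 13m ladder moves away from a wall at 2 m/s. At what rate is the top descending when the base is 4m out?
8√17/51 ≈ 0.6468 m/s

x² + y² = 13²
2x·dx/dt + 2y·dy/dt = 0
dy/dt = -x/y · dx/dt = -4/(3√17) · 2 = -8√17/51 m/s
The top is descending at 8√17/51 ≈ 0.6468 m/s.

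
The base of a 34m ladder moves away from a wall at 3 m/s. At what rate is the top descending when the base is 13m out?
13√987/329 ≈ 1.241 m/s

x² + y² = 34²
2x·dx/dt + 2y·dy/dt = 0
dy/dt = -x/y · dx/dt = -13/√987 · 3 = -13√987/329 m/s
The top is descending at 13√987/329 ≈ 1.241 m/s.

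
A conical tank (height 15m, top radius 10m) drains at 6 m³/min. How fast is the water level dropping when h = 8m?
27/(128π) ≈ 0.06714 m/min

r/h = 10/15, so r = (2/3)h
V = (1/3)πr²h = (1/3)π((2/3)h)²h = (4/27)πh³
dV/dh = (4/9)πh²
dh/dt = (dV/dt)/(dV/dh) = -6/((4/9)π·8²) = -27/(128π) m/min
The level is dropping at 27/(128π) ≈ 0.06714 m/min.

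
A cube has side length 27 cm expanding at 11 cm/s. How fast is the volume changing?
24057 cm³/s

V = s³
dV/dt = 3s² · ds/dt = 3·27²·11 = 24057 cm³/s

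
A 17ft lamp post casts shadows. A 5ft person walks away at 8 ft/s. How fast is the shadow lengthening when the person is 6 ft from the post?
10/3 ft/s

By similar triangles: 17/(x+s) = 5/s
Solving: s = 5x/12
ds/dt = 5/12 · dx/dt = 5/12 · 8 = 10/3 ft/s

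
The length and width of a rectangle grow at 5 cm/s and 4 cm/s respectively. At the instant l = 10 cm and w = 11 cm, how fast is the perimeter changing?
18 cm/s

P = 2(l + w)
dP/dt = 2(dl/dt + dw/dt) = 2(5 + 4) = 18 cm/s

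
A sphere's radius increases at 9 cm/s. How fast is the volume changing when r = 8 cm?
2304π cm³/s

V = (4/3)πr³
dV/dt = dV/dr · dr/dt = 4πr² · 9
At r = 8: dV/dt = 2304π cm³/s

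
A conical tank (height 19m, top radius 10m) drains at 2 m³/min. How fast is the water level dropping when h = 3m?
361/(450π) ≈ 0.2554 m/min

r/h = 10/19, so r = (10/19)h
V = (1/3)πr²h = (1/3)π((10/19)h)²h = (100/1083)πh³
dV/dh = (100/361)πh²
dh/dt = (dV/dt)/(dV/dh) = -2/((100/361)π·3²) = -361/(450π) m/min
The level is dropping at 361/(450π) ≈ 0.2554 m/min.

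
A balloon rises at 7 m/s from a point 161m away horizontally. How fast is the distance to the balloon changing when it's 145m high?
1015√46946/46946 ≈ 4.685 m/s

z² = 161² + y²
z = √(161² + 145²) = √46946
dz/dt = y/z · dy/dt = 145/√46946 · 7 = 1015√46946/46946 ≈ 4.685 m/s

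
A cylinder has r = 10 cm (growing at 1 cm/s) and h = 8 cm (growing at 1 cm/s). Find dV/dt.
260π cm³/s

V = πr²h
dV/dt = 2πrh·dr/dt + πr²·dh/dt
= 2π(10)(8)(1) + π(10)²(1)
= 260π cm³/s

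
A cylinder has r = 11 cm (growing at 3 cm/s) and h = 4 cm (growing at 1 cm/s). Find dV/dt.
385π cm³/s

V = πr²h
dV/dt = 2πrh·dr/dt + πr²·dh/dt
= 2π(11)(4)(3) + π(11)²(1)
= 385π cm³/s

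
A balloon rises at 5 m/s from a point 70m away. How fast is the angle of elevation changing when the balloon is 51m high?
0.04666 rad/s

tan(θ) = y/70
sec²(θ) · dθ/dt = (1/70) · dy/dt
dθ/dt = cos²(θ)/70 · 5 = 70/(70² + 51²) · 5
dθ/dt = 0.04666 rad/s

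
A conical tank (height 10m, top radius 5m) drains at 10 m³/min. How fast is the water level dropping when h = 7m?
40/(49π) ≈ 0.2598 m/min

r/h = 5/10, so r = (1/2)h
V = (1/3)πr²h = (1/3)π((1/2)h)²h = (1/12)πh³
dV/dh = (1/4)πh²
dh/dt = (dV/dt)/(dV/dh) = -10/((1/4)π·7²) = -40/(49π) m/min
The level is dropping at 40/(49π) ≈ 0.2598 m/min.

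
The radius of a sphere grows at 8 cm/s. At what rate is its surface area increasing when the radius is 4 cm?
256π cm²/s

S = 4πr²
dS/dt = dS/dr · dr/dt = 8πr · 8
At r = 4: dS/dt = 256π cm²/s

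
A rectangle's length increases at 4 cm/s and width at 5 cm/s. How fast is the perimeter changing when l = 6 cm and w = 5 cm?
18 cm/s

P = 2(l + w)
dP/dt = 2(dl/dt + dw/dt) = 2(4 + 5) = 18 cm/s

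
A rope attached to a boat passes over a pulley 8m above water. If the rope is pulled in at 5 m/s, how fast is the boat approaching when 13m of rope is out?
13√105/21 ≈ 6.343 m/s

rope² = x² + 8²
x = √(13² - 8²) = √105
dx/dt = (rope/x) · d(rope)/dt = (13/√105) · (-5) = -13√105/21 m/s
The boat approaches at 13√105/21 ≈ 6.343 m/s.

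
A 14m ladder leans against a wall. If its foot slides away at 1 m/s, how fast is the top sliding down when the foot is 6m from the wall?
3√10/20 ≈ 0.4743 m/s

x² + y² = 14²
2x·dx/dt + 2y·dy/dt = 0
dy/dt = -x/y · dx/dt = -6/(4√10) · 1 = -3√10/20 m/s
The top is descending at 3√10/20 ≈ 0.4743 m/s.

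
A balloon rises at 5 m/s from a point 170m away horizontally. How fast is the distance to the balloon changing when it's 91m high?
455√37181/37181 ≈ 2.36 m/s

z² = 170² + y²
z = √(170² + 91²) = √37181
dz/dt = y/z · dy/dt = 91/√37181 · 5 = 455√37181/37181 ≈ 2.36 m/s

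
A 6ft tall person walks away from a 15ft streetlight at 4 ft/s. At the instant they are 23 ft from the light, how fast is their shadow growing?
8/3 ft/s

By similar triangles: 15/(x+s) = 6/s
Solving: s = 6x/9
ds/dt = 6/9 · dx/dt = 2/3 · 4 = 8/3 ft/s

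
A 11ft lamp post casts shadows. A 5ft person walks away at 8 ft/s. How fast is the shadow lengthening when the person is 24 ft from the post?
20/3 ft/s

By similar triangles: 11/(x+s) = 5/s
Solving: s = 5x/6
ds/dt = 5/6 · dx/dt = 5/6 · 8 = 20/3 ft/s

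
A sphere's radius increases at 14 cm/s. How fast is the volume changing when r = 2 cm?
224π cm³/s

V = (4/3)πr³
dV/dt = dV/dr · dr/dt = 4πr² · 14
At r = 2: dV/dt = 224π cm³/s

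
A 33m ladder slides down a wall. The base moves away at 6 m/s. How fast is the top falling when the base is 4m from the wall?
24√1073/1073 ≈ 0.7327 m/s

x² + y² = 33²
2x·dx/dt + 2y·dy/dt = 0
dy/dt = -x/y · dx/dt = -4/√1073 · 6 = -24√1073/1073 m/s
The top is descending at 24√1073/1073 ≈ 0.7327 m/s.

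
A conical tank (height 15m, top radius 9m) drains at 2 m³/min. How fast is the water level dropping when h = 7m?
50/(441π) ≈ 0.03609 m/min

r/h = 9/15, so r = (3/5)h
V = (1/3)πr²h = (1/3)π((3/5)h)²h = (3/25)πh³
dV/dh = (9/25)πh²
dh/dt = (dV/dt)/(dV/dh) = -2/((9/25)π·7²) = -50/(441π) m/min
The level is dropping at 50/(441π) ≈ 0.03609 m/min.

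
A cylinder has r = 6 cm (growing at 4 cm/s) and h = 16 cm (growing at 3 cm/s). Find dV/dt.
876π cm³/s

V = πr²h
dV/dt = 2πrh·dr/dt + πr²·dh/dt
= 2π(6)(16)(4) + π(6)²(3)
= 876π cm³/s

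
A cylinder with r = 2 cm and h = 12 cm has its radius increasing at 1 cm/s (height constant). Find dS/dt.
32π cm²/s

S = 2πrh + 2πr² (lateral + bases)
dS/dt = (2πh + 4πr)·dr/dt = (2π·12 + 4π·2)·1
= 32π cm²/s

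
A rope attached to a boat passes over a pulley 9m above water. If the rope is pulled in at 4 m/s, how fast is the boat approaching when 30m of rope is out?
40√91/91 ≈ 4.193 m/s

rope² = x² + 9²
x = √(30² - 9²) = 3√91
dx/dt = (rope/x) · d(rope)/dt = (30/(3√91)) · (-4) = -40√91/91 m/s
The boat approaches at 40√91/91 ≈ 4.193 m/s.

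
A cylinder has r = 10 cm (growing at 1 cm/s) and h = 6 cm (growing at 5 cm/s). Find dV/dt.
620π cm³/s

V = πr²h
dV/dt = 2πrh·dr/dt + πr²·dh/dt
= 2π(10)(6)(1) + π(10)²(5)
= 620π cm³/s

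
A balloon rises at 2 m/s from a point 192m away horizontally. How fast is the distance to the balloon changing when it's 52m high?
26√2473/2473 ≈ 0.5228 m/s

z² = 192² + y²
z = √(192² + 52²) = 4√2473
dz/dt = y/z · dy/dt = 52/(4√2473) · 2 = 26√2473/2473 ≈ 0.5228 m/s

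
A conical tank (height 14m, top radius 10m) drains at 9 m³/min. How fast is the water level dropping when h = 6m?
49/(100π) ≈ 0.156 m/min

r/h = 10/14, so r = (5/7)h
V = (1/3)πr²h = (1/3)π((5/7)h)²h = (25/147)πh³
dV/dh = (25/49)πh²
dh/dt = (dV/dt)/(dV/dh) = -9/((25/49)π·6²) = -49/(100π) m/min
The level is dropping at 49/(100π) ≈ 0.156 m/min.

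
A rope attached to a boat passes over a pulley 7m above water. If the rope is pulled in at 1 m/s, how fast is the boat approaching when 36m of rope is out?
36√1247/1247 ≈ 1.019 m/s

rope² = x² + 7²
x = √(36² - 7²) = √1247
dx/dt = (rope/x) · d(rope)/dt = (36/√1247) · (-1) = -36√1247/1247 m/s
The boat approaches at 36√1247/1247 ≈ 1.019 m/s.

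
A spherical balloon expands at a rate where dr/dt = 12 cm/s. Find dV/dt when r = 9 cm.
3888π cm³/s

V = (4/3)πr³
dV/dt = dV/dr · dr/dt = 4πr² · 12
At r = 9: dV/dt = 3888π cm³/s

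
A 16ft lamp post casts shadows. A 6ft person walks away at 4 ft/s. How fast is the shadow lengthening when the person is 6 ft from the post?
12/5 ft/s

By similar triangles: 16/(x+s) = 6/s
Solving: s = 6x/10
ds/dt = 6/10 · dx/dt = 3/5 · 4 = 12/5 ft/s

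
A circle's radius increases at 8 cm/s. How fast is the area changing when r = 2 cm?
32π cm²/s

A = πr²
dA/dt = 2πr · dr/dt = 2π(2)(8) = 32π cm²/s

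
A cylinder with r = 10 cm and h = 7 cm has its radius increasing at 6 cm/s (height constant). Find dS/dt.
324π cm²/s

S = 2πrh + 2πr² (lateral + bases)
dS/dt = (2πh + 4πr)·dr/dt = (2π·7 + 4π·10)·6
= 324π cm²/s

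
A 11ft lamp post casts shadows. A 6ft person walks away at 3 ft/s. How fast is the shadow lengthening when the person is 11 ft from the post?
18/5 ft/s

By similar triangles: 11/(x+s) = 6/s
Solving: s = 6x/5
ds/dt = 6/5 · dx/dt = 6/5 · 3 = 18/5 ft/s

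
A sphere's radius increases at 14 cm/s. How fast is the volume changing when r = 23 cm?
29624π cm³/s

V = (4/3)πr³
dV/dt = dV/dr · dr/dt = 4πr² · 14
At r = 23: dV/dt = 29624π cm³/s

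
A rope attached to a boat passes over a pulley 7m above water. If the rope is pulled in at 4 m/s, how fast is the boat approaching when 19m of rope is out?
19√78/39 ≈ 4.303 m/s

rope² = x² + 7²
x = √(19² - 7²) = 2√78
dx/dt = (rope/x) · d(rope)/dt = (19/(2√78)) · (-4) = -19√78/39 m/s
The boat approaches at 19√78/39 ≈ 4.303 m/s.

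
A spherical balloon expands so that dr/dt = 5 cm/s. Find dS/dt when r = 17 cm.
680π cm²/s

S = 4πr²
dS/dt = dS/dr · dr/dt = 8πr · 5
At r = 17: dS/dt = 680π cm²/s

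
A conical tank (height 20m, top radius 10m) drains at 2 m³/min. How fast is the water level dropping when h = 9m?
8/(81π) ≈ 0.03144 m/min

r/h = 10/20, so r = (1/2)h
V = (1/3)πr²h = (1/3)π((1/2)h)²h = (1/12)πh³
dV/dh = (1/4)πh²
dh/dt = (dV/dt)/(dV/dh) = -2/((1/4)π·9²) = -8/(81π) m/min
The level is dropping at 8/(81π) ≈ 0.03144 m/min.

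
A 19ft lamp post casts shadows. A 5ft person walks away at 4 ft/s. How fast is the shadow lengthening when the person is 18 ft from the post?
10/7 ft/s

By similar triangles: 19/(x+s) = 5/s
Solving: s = 5x/14
ds/dt = 5/14 · dx/dt = 5/14 · 4 = 10/7 ft/s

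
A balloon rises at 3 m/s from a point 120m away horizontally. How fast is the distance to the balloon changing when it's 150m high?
15√41/41 ≈ 2.343 m/s

z² = 120² + y²
z = √(120² + 150²) = 30√41
dz/dt = y/z · dy/dt = 150/(30√41) · 3 = 15√41/41 ≈ 2.343 m/s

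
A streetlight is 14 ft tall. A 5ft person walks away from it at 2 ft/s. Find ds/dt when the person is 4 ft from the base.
10/9 ft/s

By similar triangles: 14/(x+s) = 5/s
Solving: s = 5x/9
ds/dt = 5/9 · dx/dt = 5/9 · 2 = 10/9 ft/s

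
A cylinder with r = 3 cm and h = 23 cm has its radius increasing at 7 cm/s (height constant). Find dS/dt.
406π cm²/s

S = 2πrh + 2πr² (lateral + bases)
dS/dt = (2πh + 4πr)·dr/dt = (2π·23 + 4π·3)·7
= 406π cm²/s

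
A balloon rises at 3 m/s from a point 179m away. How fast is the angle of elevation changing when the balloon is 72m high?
0.014426 rad/s

tan(θ) = y/179
sec²(θ) · dθ/dt = (1/179) · dy/dt
dθ/dt = cos²(θ)/179 · 3 = 179/(179² + 72²) · 3
dθ/dt = 0.014426 rad/s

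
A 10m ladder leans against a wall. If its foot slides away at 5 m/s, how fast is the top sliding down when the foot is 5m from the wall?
5√3/3 ≈ 2.887 m/s

x² + y² = 10²
2x·dx/dt + 2y·dy/dt = 0
dy/dt = -x/y · dx/dt = -5/(5√3) · 5 = -5√3/3 m/s
The top is descending at 5√3/3 ≈ 2.887 m/s.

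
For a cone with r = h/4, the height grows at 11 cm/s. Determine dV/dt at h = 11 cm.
1331π/16 cm³/s

V = (1/3)π(h/4)²h = πh³/48
dV/dt = πh²/16 · 11
At h = 11: dV/dt = 1331π/16 cm³/s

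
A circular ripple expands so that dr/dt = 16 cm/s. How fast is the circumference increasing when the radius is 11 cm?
32π cm/s

C = 2πr
dC/dt = 2π · dr/dt = 2π · 16 = 32π cm/s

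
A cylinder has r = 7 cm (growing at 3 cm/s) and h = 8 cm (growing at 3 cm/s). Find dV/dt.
483π cm³/s

V = πr²h
dV/dt = 2πrh·dr/dt + πr²·dh/dt
= 2π(7)(8)(3) + π(7)²(3)
= 483π cm³/s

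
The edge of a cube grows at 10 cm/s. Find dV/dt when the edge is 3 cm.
270 cm³/s

V = s³
dV/dt = 3s² · ds/dt = 3·3²·10 = 270 cm³/s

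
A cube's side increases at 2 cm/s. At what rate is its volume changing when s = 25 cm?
3750 cm³/s

V = s³
dV/dt = 3s² · ds/dt = 3·25²·2 = 3750 cm³/s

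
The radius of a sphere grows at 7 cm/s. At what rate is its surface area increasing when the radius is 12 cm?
672π cm²/s

S = 4πr²
dS/dt = dS/dr · dr/dt = 8πr · 7
At r = 12: dS/dt = 672π cm²/s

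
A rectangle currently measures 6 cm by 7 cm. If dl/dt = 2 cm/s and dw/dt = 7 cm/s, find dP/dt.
18 cm/s

P = 2(l + w)
dP/dt = 2(dl/dt + dw/dt) = 2(2 + 7) = 18 cm/s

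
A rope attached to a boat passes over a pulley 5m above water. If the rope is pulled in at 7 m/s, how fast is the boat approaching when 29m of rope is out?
203√51/204 ≈ 7.106 m/s

rope² = x² + 5²
x = √(29² - 5²) = 4√51
dx/dt = (rope/x) · d(rope)/dt = (29/(4√51)) · (-7) = -203√51/204 m/s
The boat approaches at 203√51/204 ≈ 7.106 m/s.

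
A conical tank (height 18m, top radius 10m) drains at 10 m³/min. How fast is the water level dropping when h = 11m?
162/(605π) ≈ 0.08523 m/min

r/h = 10/18, so r = (5/9)h
V = (1/3)πr²h = (1/3)π((5/9)h)²h = (25/243)πh³
dV/dh = (25/81)πh²
dh/dt = (dV/dt)/(dV/dh) = -10/((25/81)π·11²) = -162/(605π) m/min
The level is dropping at 162/(605π) ≈ 0.08523 m/min.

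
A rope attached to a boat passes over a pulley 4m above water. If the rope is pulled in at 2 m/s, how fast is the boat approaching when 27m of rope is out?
54√713/713 ≈ 2.022 m/s

rope² = x² + 4²
x = √(27² - 4²) = √713
dx/dt = (rope/x) · d(rope)/dt = (27/√713) · (-2) = -54√713/713 m/s
The boat approaches at 54√713/713 ≈ 2.022 m/s.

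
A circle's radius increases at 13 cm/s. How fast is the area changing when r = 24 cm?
624π cm²/s

A = πr²
dA/dt = 2πr · dr/dt = 2π(24)(13) = 624π cm²/s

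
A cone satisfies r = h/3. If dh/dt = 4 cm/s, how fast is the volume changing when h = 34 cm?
4624π/9 cm³/s

V = (1/3)π(h/3)²h = πh³/27
dV/dt = πh²/9 · 4
At h = 34: dV/dt = 4624π/9 cm³/s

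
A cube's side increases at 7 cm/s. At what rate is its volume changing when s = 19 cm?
7581 cm³/s

V = s³
dV/dt = 3s² · ds/dt = 3·19²·7 = 7581 cm³/s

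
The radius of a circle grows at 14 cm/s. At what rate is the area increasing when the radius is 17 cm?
476π cm²/s

A = πr²
dA/dt = 2πr · dr/dt = 2π(17)(14) = 476π cm²/s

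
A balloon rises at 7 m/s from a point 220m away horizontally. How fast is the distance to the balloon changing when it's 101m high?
707√58601/58601 ≈ 2.921 m/s

z² = 220² + y²
z = √(220² + 101²) = √58601
dz/dt = y/z · dy/dt = 101/√58601 · 7 = 707√58601/58601 ≈ 2.921 m/s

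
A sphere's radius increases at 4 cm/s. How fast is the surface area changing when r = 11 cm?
352π cm²/s

S = 4πr²
dS/dt = dS/dr · dr/dt = 8πr · 4
At r = 11: dS/dt = 352π cm²/s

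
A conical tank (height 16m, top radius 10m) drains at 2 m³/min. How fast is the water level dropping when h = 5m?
128/(625π) ≈ 0.06519 m/min

r/h = 10/16, so r = (5/8)h
V = (1/3)πr²h = (1/3)π((5/8)h)²h = (25/192)πh³
dV/dh = (25/64)πh²
dh/dt = (dV/dt)/(dV/dh) = -2/((25/64)π·5²) = -128/(625π) m/min
The level is dropping at 128/(625π) ≈ 0.06519 m/min.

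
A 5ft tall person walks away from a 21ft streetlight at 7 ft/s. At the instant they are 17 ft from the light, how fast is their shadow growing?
35/16 ft/s

By similar triangles: 21/(x+s) = 5/s
Solving: s = 5x/16
ds/dt = 5/16 · dx/dt = 5/16 · 7 = 35/16 ft/s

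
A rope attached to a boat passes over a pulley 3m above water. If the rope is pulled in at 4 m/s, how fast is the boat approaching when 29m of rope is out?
29√13/26 ≈ 4.022 m/s

rope² = x² + 3²
x = √(29² - 3²) = 8√13
dx/dt = (rope/x) · d(rope)/dt = (29/(8√13)) · (-4) = -29√13/26 m/s
The boat approaches at 29√13/26 ≈ 4.022 m/s.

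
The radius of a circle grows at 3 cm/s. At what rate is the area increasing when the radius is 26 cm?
156π cm²/s

A = πr²
dA/dt = 2πr · dr/dt = 2π(26)(3) = 156π cm²/s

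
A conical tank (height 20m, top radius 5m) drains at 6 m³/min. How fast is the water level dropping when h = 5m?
96/(25π) ≈ 1.222 m/min

r/h = 5/20, so r = (1/4)h
V = (1/3)πr²h = (1/3)π((1/4)h)²h = (1/48)πh³
dV/dh = (1/16)πh²
dh/dt = (dV/dt)/(dV/dh) = -6/((1/16)π·5²) = -96/(25π) m/min
The level is dropping at 96/(25π) ≈ 1.222 m/min.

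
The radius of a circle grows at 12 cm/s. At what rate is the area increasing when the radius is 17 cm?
408π cm²/s

A = πr²
dA/dt = 2πr · dr/dt = 2π(17)(12) = 408π cm²/s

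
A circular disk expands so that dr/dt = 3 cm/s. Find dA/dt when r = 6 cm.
36π cm²/s

A = πr²
dA/dt = 2πr · dr/dt = 2π(6)(3) = 36π cm²/s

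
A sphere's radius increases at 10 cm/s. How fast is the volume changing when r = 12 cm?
5760π cm³/s

V = (4/3)πr³
dV/dt = dV/dr · dr/dt = 4πr² · 10
At r = 12: dV/dt = 5760π cm³/s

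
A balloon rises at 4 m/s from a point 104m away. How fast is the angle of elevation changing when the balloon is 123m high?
0.016034 rad/s

tan(θ) = y/104
sec²(θ) · dθ/dt = (1/104) · dy/dt
dθ/dt = cos²(θ)/104 · 4 = 104/(104² + 123²) · 4
dθ/dt = 0.016034 rad/s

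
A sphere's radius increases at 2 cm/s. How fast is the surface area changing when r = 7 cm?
112π cm²/s

S = 4πr²
dS/dt = dS/dr · dr/dt = 8πr · 2
At r = 7: dS/dt = 112π cm²/s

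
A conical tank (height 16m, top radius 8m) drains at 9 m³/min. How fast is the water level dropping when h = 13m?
36/(169π) ≈ 0.06781 m/min

r/h = 8/16, so r = (1/2)h
V = (1/3)πr²h = (1/3)π((1/2)h)²h = (1/12)πh³
dV/dh = (1/4)πh²
dh/dt = (dV/dt)/(dV/dh) = -9/((1/4)π·13²) = -36/(169π) m/min
The level is dropping at 36/(169π) ≈ 0.06781 m/min.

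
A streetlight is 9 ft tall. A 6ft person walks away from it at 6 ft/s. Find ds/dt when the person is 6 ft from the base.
12 ft/s

By similar triangles: 9/(x+s) = 6/s
Solving: s = 6x/3
ds/dt = 6/3 · dx/dt = 2 · 6 = 12 ft/s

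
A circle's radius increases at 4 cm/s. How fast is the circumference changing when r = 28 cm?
8π cm/s

C = 2πr
dC/dt = 2π · dr/dt = 2π · 4 = 8π cm/s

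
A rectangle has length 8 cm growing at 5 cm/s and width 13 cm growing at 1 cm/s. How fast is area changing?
73 cm²/s

A = lw
dA/dt = w·dl/dt + l·dw/dt = 13·5 + 8·1 = 73 cm²/s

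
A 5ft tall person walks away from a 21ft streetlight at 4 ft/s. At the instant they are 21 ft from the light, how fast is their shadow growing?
5/4 ft/s

By similar triangles: 21/(x+s) = 5/s
Solving: s = 5x/16
ds/dt = 5/16 · dx/dt = 5/16 · 4 = 5/4 ft/s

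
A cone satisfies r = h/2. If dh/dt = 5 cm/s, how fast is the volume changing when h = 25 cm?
3125π/4 cm³/s

V = (1/3)π(h/2)²h = πh³/12
dV/dt = πh²/4 · 5
At h = 25: dV/dt = 3125π/4 cm³/s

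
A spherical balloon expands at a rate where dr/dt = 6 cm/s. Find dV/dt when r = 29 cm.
20184π cm³/s

V = (4/3)πr³
dV/dt = dV/dr · dr/dt = 4πr² · 6
At r = 29: dV/dt = 20184π cm³/s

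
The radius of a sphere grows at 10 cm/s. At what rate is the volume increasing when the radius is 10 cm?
4000π cm³/s

V = (4/3)πr³
dV/dt = dV/dr · dr/dt = 4πr² · 10
At r = 10: dV/dt = 4000π cm³/s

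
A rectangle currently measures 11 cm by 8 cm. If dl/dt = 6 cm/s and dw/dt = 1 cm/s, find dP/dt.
14 cm/s

P = 2(l + w)
dP/dt = 2(dl/dt + dw/dt) = 2(6 + 1) = 14 cm/s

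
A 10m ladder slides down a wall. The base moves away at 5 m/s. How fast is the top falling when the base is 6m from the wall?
15/4 = 3.75 m/s

x² + y² = 10²
2x·dx/dt + 2y·dy/dt = 0
dy/dt = -x/y · dx/dt = -6/8 · 5 = -15/4 m/s
The top is descending at 15/4 = 3.75 m/s.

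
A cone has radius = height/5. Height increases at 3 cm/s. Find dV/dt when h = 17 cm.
867π/25 cm³/s

V = (1/3)π(h/5)²h = πh³/75
dV/dt = πh²/25 · 3
At h = 17: dV/dt = 867π/25 cm³/s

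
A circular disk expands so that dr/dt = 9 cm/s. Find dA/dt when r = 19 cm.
342π cm²/s

A = πr²
dA/dt = 2πr · dr/dt = 2π(19)(9) = 342π cm²/s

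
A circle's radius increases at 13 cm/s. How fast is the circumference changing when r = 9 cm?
26π cm/s

C = 2πr
dC/dt = 2π · dr/dt = 2π · 13 = 26π cm/s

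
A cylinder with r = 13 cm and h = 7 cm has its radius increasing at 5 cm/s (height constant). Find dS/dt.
330π cm²/s

S = 2πrh + 2πr² (lateral + bases)
dS/dt = (2πh + 4πr)·dr/dt = (2π·7 + 4π·13)·5
= 330π cm²/s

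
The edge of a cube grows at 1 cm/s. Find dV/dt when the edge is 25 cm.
1875 cm³/s

V = s³
dV/dt = 3s² · ds/dt = 3·25²·1 = 1875 cm³/s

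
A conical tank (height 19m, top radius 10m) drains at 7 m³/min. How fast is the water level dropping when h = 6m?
2527/(3600π) ≈ 0.2234 m/min

r/h = 10/19, so r = (10/19)h
V = (1/3)πr²h = (1/3)π((10/19)h)²h = (100/1083)πh³
dV/dh = (100/361)πh²
dh/dt = (dV/dt)/(dV/dh) = -7/((100/361)π·6²) = -2527/(3600π) m/min
The level is dropping at 2527/(3600π) ≈ 0.2234 m/min.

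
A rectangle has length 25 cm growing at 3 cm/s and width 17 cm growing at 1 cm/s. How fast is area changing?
76 cm²/s

A = lw
dA/dt = w·dl/dt + l·dw/dt = 17·3 + 25·1 = 76 cm²/s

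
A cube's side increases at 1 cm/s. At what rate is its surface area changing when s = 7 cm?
84 cm²/s

A = 6s²
dA/dt = 12s · ds/dt = 12·7·1 = 84 cm²/s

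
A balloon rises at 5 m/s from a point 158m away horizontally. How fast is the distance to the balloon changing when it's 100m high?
250√8741/8741 ≈ 2.674 m/s

z² = 158² + y²
z = √(158² + 100²) = 2√8741
dz/dt = y/z · dy/dt = 100/(2√8741) · 5 = 250√8741/8741 ≈ 2.674 m/s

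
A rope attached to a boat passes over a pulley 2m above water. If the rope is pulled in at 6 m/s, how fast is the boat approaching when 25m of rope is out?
50√69/69 ≈ 6.019 m/s

rope² = x² + 2²
x = √(25² - 2²) = 3√69
dx/dt = (rope/x) · d(rope)/dt = (25/(3√69)) · (-6) = -50√69/69 m/s
The boat approaches at 50√69/69 ≈ 6.019 m/s.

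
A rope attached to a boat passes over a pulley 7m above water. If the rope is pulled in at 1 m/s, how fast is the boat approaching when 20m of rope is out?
20√39/117 ≈ 1.068 m/s

rope² = x² + 7²
x = √(20² - 7²) = 3√39
dx/dt = (rope/x) · d(rope)/dt = (20/(3√39)) · (-1) = -20√39/117 m/s
The boat approaches at 20√39/117 ≈ 1.068 m/s.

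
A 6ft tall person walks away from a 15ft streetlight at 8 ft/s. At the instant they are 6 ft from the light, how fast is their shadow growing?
16/3 ft/s

By similar triangles: 15/(x+s) = 6/s
Solving: s = 6x/9
ds/dt = 6/9 · dx/dt = 2/3 · 8 = 16/3 ft/s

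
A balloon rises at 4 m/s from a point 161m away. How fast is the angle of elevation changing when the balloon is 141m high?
0.014061 rad/s

tan(θ) = y/161
sec²(θ) · dθ/dt = (1/161) · dy/dt
dθ/dt = cos²(θ)/161 · 4 = 161/(161² + 141²) · 4
dθ/dt = 0.014061 rad/s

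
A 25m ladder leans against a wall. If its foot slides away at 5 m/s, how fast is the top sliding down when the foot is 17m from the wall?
85√21/84 ≈ 4.637 m/s

x² + y² = 25²
2x·dx/dt + 2y·dy/dt = 0
dy/dt = -x/y · dx/dt = -17/(4√21) · 5 = -85√21/84 m/s
The top is descending at 85√21/84 ≈ 4.637 m/s.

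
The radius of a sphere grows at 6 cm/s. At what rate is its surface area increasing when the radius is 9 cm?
432π cm²/s

S = 4πr²
dS/dt = dS/dr · dr/dt = 8πr · 6
At r = 9: dS/dt = 432π cm²/s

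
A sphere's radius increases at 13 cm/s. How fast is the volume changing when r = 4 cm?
832π cm³/s

V = (4/3)πr³
dV/dt = dV/dr · dr/dt = 4πr² · 13
At r = 4: dV/dt = 832π cm³/s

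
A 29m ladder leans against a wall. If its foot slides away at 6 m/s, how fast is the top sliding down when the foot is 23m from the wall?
23√78/26 ≈ 7.813 m/s

x² + y² = 29²
2x·dx/dt + 2y·dy/dt = 0
dy/dt = -x/y · dx/dt = -23/(2√78) · 6 = -23√78/26 m/s
The top is descending at 23√78/26 ≈ 7.813 m/s.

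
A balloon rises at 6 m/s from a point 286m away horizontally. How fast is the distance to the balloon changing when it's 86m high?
129√22298/11149 ≈ 1.728 m/s

z² = 286² + y²
z = √(286² + 86²) = 2√22298
dz/dt = y/z · dy/dt = 86/(2√22298) · 6 = 129√22298/11149 ≈ 1.728 m/s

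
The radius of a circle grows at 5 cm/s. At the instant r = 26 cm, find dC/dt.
10π cm/s

C = 2πr
dC/dt = 2π · dr/dt = 2π · 5 = 10π cm/s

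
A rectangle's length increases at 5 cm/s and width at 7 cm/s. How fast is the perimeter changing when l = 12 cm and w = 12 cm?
24 cm/s

P = 2(l + w)
dP/dt = 2(dl/dt + dw/dt) = 2(5 + 7) = 24 cm/s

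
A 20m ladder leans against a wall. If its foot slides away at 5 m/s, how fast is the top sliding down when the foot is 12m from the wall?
15/4 = 3.75 m/s

x² + y² = 20²
2x·dx/dt + 2y·dy/dt = 0
dy/dt = -x/y · dx/dt = -12/16 · 5 = -15/4 m/s
The top is descending at 15/4 = 3.75 m/s.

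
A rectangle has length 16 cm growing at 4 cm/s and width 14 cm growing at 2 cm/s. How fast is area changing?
88 cm²/s

A = lw
dA/dt = w·dl/dt + l·dw/dt = 14·4 + 16·2 = 88 cm²/s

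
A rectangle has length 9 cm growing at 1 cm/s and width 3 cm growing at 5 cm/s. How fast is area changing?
48 cm²/s

A = lw
dA/dt = w·dl/dt + l·dw/dt = 3·1 + 9·5 = 48 cm²/s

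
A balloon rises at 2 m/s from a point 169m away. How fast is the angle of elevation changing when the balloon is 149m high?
0.006659 rad/s

tan(θ) = y/169
sec²(θ) · dθ/dt = (1/169) · dy/dt
dθ/dt = cos²(θ)/169 · 2 = 169/(169² + 149²) · 2
dθ/dt = 0.006659 rad/s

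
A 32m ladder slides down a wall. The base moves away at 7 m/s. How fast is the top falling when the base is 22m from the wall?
77√15/45 ≈ 6.627 m/s

x² + y² = 32²
2x·dx/dt + 2y·dy/dt = 0
dy/dt = -x/y · dx/dt = -22/(6√15) · 7 = -77√15/45 m/s
The top is descending at 77√15/45 ≈ 6.627 m/s.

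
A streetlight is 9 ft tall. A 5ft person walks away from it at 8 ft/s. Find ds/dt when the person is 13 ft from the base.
10 ft/s

By similar triangles: 9/(x+s) = 5/s
Solving: s = 5x/4
ds/dt = 5/4 · dx/dt = 5/4 · 8 = 10 ft/s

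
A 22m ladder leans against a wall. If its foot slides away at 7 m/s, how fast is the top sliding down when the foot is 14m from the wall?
49√2/12 ≈ 5.775 m/s

x² + y² = 22²
2x·dx/dt + 2y·dy/dt = 0
dy/dt = -x/y · dx/dt = -14/(12√2) · 7 = -49√2/12 m/s
The top is descending at 49√2/12 ≈ 5.775 m/s.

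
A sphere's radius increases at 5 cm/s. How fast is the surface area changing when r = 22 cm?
880π cm²/s

S = 4πr²
dS/dt = dS/dr · dr/dt = 8πr · 5
At r = 22: dS/dt = 880π cm²/s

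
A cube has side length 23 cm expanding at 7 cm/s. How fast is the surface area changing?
1932 cm²/s

A = 6s²
dA/dt = 12s · ds/dt = 12·23·7 = 1932 cm²/s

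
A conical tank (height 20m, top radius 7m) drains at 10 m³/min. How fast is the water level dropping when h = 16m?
125/(392π) ≈ 0.1015 m/min

r/h = 7/20, so r = (7/20)h
V = (1/3)πr²h = (1/3)π((7/20)h)²h = (49/1200)πh³
dV/dh = (49/400)πh²
dh/dt = (dV/dt)/(dV/dh) = -10/((49/400)π·16²) = -125/(392π) m/min
The level is dropping at 125/(392π) ≈ 0.1015 m/min.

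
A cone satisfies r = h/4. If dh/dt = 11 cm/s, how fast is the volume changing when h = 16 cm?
176π cm³/s

V = (1/3)π(h/4)²h = πh³/48
dV/dt = πh²/16 · 11
At h = 16: dV/dt = 176π cm³/s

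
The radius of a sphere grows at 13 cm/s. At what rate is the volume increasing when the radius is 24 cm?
29952π cm³/s

V = (4/3)πr³
dV/dt = dV/dr · dr/dt = 4πr² · 13
At r = 24: dV/dt = 29952π cm³/s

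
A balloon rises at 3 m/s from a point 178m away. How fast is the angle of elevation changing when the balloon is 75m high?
0.014313 rad/s

tan(θ) = y/178
sec²(θ) · dθ/dt = (1/178) · dy/dt
dθ/dt = cos²(θ)/178 · 3 = 178/(178² + 75²) · 3
dθ/dt = 0.014313 rad/s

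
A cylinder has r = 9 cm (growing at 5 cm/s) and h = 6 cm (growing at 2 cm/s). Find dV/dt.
702π cm³/s

V = πr²h
dV/dt = 2πrh·dr/dt + πr²·dh/dt
= 2π(9)(6)(5) + π(9)²(2)
= 702π cm³/s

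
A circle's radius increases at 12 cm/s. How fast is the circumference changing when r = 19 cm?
24π cm/s

C = 2πr
dC/dt = 2π · dr/dt = 2π · 12 = 24π cm/s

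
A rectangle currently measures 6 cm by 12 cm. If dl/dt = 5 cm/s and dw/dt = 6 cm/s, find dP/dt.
22 cm/s

P = 2(l + w)
dP/dt = 2(dl/dt + dw/dt) = 2(5 + 6) = 22 cm/s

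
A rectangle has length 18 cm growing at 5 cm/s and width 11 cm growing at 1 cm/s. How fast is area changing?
73 cm²/s

A = lw
dA/dt = w·dl/dt + l·dw/dt = 11·5 + 18·1 = 73 cm²/s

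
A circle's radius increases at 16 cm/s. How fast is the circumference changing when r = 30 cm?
32π cm/s

C = 2πr
dC/dt = 2π · dr/dt = 2π · 16 = 32π cm/s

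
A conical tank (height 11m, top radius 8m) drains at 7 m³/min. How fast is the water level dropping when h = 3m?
847/(576π) ≈ 0.4681 m/min

r/h = 8/11, so r = (8/11)h
V = (1/3)πr²h = (1/3)π((8/11)h)²h = (64/363)πh³
dV/dh = (64/121)πh²
dh/dt = (dV/dt)/(dV/dh) = -7/((64/121)π·3²) = -847/(576π) m/min
The level is dropping at 847/(576π) ≈ 0.4681 m/min.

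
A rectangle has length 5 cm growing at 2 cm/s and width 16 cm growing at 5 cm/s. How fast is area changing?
57 cm²/s

A = lw
dA/dt = w·dl/dt + l·dw/dt = 16·2 + 5·5 = 57 cm²/s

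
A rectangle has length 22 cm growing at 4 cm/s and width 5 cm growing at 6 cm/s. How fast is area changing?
152 cm²/s

A = lw
dA/dt = w·dl/dt + l·dw/dt = 5·4 + 22·6 = 152 cm²/s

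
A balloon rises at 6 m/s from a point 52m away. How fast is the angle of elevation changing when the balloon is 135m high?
0.014908 rad/s

tan(θ) = y/52
sec²(θ) · dθ/dt = (1/52) · dy/dt
dθ/dt = cos²(θ)/52 · 6 = 52/(52² + 135²) · 6
dθ/dt = 0.014908 rad/s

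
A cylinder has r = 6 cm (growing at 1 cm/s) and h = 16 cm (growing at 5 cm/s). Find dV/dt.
372π cm³/s

V = πr²h
dV/dt = 2πrh·dr/dt + πr²·dh/dt
= 2π(6)(16)(1) + π(6)²(5)
= 372π cm³/s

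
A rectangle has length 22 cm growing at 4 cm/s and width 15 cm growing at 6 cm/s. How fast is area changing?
192 cm²/s

A = lw
dA/dt = w·dl/dt + l·dw/dt = 15·4 + 22·6 = 192 cm²/s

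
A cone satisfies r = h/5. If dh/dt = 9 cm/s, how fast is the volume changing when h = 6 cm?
324π/25 cm³/s

V = (1/3)π(h/5)²h = πh³/75
dV/dt = πh²/25 · 9
At h = 6: dV/dt = 324π/25 cm³/s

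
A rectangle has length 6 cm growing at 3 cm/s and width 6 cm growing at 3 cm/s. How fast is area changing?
36 cm²/s

A = lw
dA/dt = w·dl/dt + l·dw/dt = 6·3 + 6·3 = 36 cm²/s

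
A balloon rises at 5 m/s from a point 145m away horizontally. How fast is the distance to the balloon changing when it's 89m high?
445√28946/28946 ≈ 2.616 m/s

z² = 145² + y²
z = √(145² + 89²) = √28946
dz/dt = y/z · dy/dt = 89/√28946 · 5 = 445√28946/28946 ≈ 2.616 m/s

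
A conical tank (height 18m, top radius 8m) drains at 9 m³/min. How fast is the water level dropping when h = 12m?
81/(256π) ≈ 0.1007 m/min

r/h = 8/18, so r = (4/9)h
V = (1/3)πr²h = (1/3)π((4/9)h)²h = (16/243)πh³
dV/dh = (16/81)πh²
dh/dt = (dV/dt)/(dV/dh) = -9/((16/81)π·12²) = -81/(256π) m/min
The level is dropping at 81/(256π) ≈ 0.1007 m/min.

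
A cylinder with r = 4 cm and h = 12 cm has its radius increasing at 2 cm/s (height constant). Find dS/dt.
80π cm²/s

S = 2πrh + 2πr² (lateral + bases)
dS/dt = (2πh + 4πr)·dr/dt = (2π·12 + 4π·4)·2
= 80π cm²/s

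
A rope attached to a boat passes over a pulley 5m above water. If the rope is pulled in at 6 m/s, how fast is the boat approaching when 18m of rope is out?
108√299/299 ≈ 6.246 m/s

rope² = x² + 5²
x = √(18² - 5²) = √299
dx/dt = (rope/x) · d(rope)/dt = (18/√299) · (-6) = -108√299/299 m/s
The boat approaches at 108√299/299 ≈ 6.246 m/s.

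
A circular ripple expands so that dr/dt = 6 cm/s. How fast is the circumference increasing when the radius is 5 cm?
12π cm/s

C = 2πr
dC/dt = 2π · dr/dt = 2π · 6 = 12π cm/s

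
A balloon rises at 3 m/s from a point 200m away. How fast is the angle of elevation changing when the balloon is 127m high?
0.01069 rad/s

tan(θ) = y/200
sec²(θ) · dθ/dt = (1/200) · dy/dt
dθ/dt = cos²(θ)/200 · 3 = 200/(200² + 127²) · 3
dθ/dt = 0.01069 rad/s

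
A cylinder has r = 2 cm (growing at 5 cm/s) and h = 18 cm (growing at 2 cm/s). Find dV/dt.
368π cm³/s

V = πr²h
dV/dt = 2πrh·dr/dt + πr²·dh/dt
= 2π(2)(18)(5) + π(2)²(2)
= 368π cm³/s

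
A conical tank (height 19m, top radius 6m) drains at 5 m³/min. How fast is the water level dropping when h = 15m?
361/(1620π) ≈ 0.07093 m/min

r/h = 6/19, so r = (6/19)h
V = (1/3)πr²h = (1/3)π((6/19)h)²h = (12/361)πh³
dV/dh = (36/361)πh²
dh/dt = (dV/dt)/(dV/dh) = -5/((36/361)π·15²) = -361/(1620π) m/min
The level is dropping at 361/(1620π) ≈ 0.07093 m/min.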